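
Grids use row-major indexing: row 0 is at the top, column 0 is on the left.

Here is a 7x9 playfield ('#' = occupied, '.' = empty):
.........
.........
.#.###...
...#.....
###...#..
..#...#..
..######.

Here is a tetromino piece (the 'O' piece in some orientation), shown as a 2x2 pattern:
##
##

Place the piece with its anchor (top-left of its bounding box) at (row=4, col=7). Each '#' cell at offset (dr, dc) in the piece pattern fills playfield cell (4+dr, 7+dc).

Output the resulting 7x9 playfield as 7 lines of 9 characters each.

Answer: .........
.........
.#.###...
...#.....
###...###
..#...###
..######.

Derivation:
Fill (4+0,7+0) = (4,7)
Fill (4+0,7+1) = (4,8)
Fill (4+1,7+0) = (5,7)
Fill (4+1,7+1) = (5,8)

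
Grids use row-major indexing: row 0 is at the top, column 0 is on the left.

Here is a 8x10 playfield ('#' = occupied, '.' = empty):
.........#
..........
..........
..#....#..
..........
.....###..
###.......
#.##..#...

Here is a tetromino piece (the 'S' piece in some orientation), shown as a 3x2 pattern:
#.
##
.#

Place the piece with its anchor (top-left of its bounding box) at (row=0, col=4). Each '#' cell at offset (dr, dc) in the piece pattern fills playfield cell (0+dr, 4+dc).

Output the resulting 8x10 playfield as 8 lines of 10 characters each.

Fill (0+0,4+0) = (0,4)
Fill (0+1,4+0) = (1,4)
Fill (0+1,4+1) = (1,5)
Fill (0+2,4+1) = (2,5)

Answer: ....#....#
....##....
.....#....
..#....#..
..........
.....###..
###.......
#.##..#...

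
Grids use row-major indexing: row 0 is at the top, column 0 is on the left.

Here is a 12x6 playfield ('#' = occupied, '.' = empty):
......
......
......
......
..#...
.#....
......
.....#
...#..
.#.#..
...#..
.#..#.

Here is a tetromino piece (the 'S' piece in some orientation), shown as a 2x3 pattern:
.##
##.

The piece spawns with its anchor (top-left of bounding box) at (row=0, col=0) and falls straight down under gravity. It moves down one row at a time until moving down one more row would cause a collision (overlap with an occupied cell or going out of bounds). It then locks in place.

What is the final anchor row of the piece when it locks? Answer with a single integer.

Spawn at (row=0, col=0). Try each row:
  row 0: fits
  row 1: fits
  row 2: fits
  row 3: fits
  row 4: blocked -> lock at row 3

Answer: 3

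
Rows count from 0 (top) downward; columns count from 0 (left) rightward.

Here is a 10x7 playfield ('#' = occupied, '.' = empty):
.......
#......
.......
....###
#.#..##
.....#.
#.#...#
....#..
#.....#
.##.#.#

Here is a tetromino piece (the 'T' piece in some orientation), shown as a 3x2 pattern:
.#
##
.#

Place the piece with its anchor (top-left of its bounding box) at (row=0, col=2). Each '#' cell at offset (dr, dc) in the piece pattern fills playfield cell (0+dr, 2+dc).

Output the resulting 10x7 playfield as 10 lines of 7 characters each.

Answer: ...#...
#.##...
...#...
....###
#.#..##
.....#.
#.#...#
....#..
#.....#
.##.#.#

Derivation:
Fill (0+0,2+1) = (0,3)
Fill (0+1,2+0) = (1,2)
Fill (0+1,2+1) = (1,3)
Fill (0+2,2+1) = (2,3)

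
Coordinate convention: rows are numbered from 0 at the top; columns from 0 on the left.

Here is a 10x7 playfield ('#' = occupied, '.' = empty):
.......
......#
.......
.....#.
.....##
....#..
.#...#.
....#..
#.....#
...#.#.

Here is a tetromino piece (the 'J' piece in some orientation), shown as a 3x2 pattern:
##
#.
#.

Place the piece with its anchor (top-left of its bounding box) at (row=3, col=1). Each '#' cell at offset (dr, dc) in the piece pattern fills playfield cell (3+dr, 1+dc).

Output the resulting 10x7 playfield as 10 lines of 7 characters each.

Answer: .......
......#
.......
.##..#.
.#...##
.#..#..
.#...#.
....#..
#.....#
...#.#.

Derivation:
Fill (3+0,1+0) = (3,1)
Fill (3+0,1+1) = (3,2)
Fill (3+1,1+0) = (4,1)
Fill (3+2,1+0) = (5,1)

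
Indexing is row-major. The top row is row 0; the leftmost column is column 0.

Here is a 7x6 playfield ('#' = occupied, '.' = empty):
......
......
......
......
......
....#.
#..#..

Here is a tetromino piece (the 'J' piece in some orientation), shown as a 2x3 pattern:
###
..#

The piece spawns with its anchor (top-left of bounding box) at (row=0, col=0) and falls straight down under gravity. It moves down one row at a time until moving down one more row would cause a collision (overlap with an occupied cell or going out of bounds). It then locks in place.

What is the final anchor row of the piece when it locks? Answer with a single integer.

Answer: 5

Derivation:
Spawn at (row=0, col=0). Try each row:
  row 0: fits
  row 1: fits
  row 2: fits
  row 3: fits
  row 4: fits
  row 5: fits
  row 6: blocked -> lock at row 5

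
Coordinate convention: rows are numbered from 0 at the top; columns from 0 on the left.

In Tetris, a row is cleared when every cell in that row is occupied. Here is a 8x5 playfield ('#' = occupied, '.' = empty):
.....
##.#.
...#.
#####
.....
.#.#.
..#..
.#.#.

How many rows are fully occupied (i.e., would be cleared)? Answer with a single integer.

Check each row:
  row 0: 5 empty cells -> not full
  row 1: 2 empty cells -> not full
  row 2: 4 empty cells -> not full
  row 3: 0 empty cells -> FULL (clear)
  row 4: 5 empty cells -> not full
  row 5: 3 empty cells -> not full
  row 6: 4 empty cells -> not full
  row 7: 3 empty cells -> not full
Total rows cleared: 1

Answer: 1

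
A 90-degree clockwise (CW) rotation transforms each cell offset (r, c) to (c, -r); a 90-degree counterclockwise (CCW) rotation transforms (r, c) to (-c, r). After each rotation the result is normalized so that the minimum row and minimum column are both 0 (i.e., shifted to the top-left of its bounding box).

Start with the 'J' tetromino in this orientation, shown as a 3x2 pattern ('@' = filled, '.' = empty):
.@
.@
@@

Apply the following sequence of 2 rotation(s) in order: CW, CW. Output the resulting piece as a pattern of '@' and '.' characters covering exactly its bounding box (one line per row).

Answer: @@
@.
@.

Derivation:
Start:
.@
.@
@@
After rotation 1 (CW):
@..
@@@
After rotation 2 (CW):
@@
@.
@.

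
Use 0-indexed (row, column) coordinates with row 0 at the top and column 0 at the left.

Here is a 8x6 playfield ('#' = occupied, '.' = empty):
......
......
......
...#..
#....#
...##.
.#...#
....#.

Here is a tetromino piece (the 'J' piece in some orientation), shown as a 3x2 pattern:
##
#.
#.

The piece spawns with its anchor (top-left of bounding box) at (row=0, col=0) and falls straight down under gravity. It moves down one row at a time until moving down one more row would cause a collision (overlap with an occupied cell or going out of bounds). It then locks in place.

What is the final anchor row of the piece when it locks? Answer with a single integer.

Answer: 1

Derivation:
Spawn at (row=0, col=0). Try each row:
  row 0: fits
  row 1: fits
  row 2: blocked -> lock at row 1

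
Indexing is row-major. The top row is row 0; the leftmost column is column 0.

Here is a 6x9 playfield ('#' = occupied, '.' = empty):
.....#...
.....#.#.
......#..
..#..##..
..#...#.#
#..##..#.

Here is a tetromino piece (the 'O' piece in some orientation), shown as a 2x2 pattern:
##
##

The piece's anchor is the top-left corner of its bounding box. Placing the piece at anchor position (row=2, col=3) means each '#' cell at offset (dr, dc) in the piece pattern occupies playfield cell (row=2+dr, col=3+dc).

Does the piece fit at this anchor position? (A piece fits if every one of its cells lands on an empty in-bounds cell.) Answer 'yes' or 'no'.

Check each piece cell at anchor (2, 3):
  offset (0,0) -> (2,3): empty -> OK
  offset (0,1) -> (2,4): empty -> OK
  offset (1,0) -> (3,3): empty -> OK
  offset (1,1) -> (3,4): empty -> OK
All cells valid: yes

Answer: yes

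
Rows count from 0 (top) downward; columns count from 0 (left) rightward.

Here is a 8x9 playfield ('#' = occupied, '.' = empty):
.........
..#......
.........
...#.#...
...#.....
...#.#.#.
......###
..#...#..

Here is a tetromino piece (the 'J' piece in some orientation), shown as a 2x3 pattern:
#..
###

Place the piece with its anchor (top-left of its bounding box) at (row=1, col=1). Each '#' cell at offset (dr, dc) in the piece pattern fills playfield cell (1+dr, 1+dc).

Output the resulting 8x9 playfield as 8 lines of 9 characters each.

Answer: .........
.##......
.###.....
...#.#...
...#.....
...#.#.#.
......###
..#...#..

Derivation:
Fill (1+0,1+0) = (1,1)
Fill (1+1,1+0) = (2,1)
Fill (1+1,1+1) = (2,2)
Fill (1+1,1+2) = (2,3)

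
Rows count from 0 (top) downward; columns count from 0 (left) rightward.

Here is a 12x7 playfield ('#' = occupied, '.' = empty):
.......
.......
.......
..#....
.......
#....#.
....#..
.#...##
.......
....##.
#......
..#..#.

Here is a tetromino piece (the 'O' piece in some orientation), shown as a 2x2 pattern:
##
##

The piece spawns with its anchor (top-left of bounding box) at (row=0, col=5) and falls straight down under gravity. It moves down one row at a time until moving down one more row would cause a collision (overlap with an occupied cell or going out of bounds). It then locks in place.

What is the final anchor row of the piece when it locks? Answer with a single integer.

Spawn at (row=0, col=5). Try each row:
  row 0: fits
  row 1: fits
  row 2: fits
  row 3: fits
  row 4: blocked -> lock at row 3

Answer: 3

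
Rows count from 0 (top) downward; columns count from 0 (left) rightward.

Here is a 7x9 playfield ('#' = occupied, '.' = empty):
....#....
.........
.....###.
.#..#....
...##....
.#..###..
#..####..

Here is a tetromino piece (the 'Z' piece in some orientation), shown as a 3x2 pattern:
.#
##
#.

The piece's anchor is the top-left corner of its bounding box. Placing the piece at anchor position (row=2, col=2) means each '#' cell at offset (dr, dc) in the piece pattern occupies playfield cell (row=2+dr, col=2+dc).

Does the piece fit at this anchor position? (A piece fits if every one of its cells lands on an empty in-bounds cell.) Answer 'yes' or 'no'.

Answer: yes

Derivation:
Check each piece cell at anchor (2, 2):
  offset (0,1) -> (2,3): empty -> OK
  offset (1,0) -> (3,2): empty -> OK
  offset (1,1) -> (3,3): empty -> OK
  offset (2,0) -> (4,2): empty -> OK
All cells valid: yes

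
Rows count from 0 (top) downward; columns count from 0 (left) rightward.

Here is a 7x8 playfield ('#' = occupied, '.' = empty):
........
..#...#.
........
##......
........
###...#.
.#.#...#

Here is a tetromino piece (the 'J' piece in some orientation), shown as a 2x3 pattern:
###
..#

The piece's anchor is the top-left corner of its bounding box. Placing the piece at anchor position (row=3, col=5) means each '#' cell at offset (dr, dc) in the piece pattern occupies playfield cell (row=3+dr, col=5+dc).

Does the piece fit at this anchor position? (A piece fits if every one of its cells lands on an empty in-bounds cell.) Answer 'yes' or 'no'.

Check each piece cell at anchor (3, 5):
  offset (0,0) -> (3,5): empty -> OK
  offset (0,1) -> (3,6): empty -> OK
  offset (0,2) -> (3,7): empty -> OK
  offset (1,2) -> (4,7): empty -> OK
All cells valid: yes

Answer: yes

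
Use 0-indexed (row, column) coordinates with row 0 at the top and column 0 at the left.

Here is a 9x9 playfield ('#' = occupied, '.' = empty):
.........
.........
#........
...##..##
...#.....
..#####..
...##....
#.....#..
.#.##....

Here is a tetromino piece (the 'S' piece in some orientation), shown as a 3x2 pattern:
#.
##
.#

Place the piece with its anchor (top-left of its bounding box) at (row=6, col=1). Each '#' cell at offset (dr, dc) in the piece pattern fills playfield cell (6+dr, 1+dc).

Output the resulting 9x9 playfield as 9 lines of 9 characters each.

Answer: .........
.........
#........
...##..##
...#.....
..#####..
.#.##....
###...#..
.####....

Derivation:
Fill (6+0,1+0) = (6,1)
Fill (6+1,1+0) = (7,1)
Fill (6+1,1+1) = (7,2)
Fill (6+2,1+1) = (8,2)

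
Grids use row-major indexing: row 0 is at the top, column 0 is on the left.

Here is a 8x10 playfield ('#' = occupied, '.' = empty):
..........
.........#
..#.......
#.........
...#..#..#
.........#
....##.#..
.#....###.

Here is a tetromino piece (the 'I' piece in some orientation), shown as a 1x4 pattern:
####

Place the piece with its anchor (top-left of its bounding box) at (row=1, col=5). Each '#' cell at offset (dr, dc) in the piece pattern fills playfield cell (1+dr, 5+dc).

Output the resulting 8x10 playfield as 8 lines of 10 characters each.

Answer: ..........
.....#####
..#.......
#.........
...#..#..#
.........#
....##.#..
.#....###.

Derivation:
Fill (1+0,5+0) = (1,5)
Fill (1+0,5+1) = (1,6)
Fill (1+0,5+2) = (1,7)
Fill (1+0,5+3) = (1,8)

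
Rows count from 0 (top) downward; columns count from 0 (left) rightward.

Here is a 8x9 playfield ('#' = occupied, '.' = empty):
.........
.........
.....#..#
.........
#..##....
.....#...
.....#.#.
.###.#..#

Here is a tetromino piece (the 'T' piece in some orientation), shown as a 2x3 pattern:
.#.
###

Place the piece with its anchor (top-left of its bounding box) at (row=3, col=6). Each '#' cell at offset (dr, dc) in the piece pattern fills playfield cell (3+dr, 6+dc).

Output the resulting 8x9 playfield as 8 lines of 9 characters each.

Answer: .........
.........
.....#..#
.......#.
#..##.###
.....#...
.....#.#.
.###.#..#

Derivation:
Fill (3+0,6+1) = (3,7)
Fill (3+1,6+0) = (4,6)
Fill (3+1,6+1) = (4,7)
Fill (3+1,6+2) = (4,8)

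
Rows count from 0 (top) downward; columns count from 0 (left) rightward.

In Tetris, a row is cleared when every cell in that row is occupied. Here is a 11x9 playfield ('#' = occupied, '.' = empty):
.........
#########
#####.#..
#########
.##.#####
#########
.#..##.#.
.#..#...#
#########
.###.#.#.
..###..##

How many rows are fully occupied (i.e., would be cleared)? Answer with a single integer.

Check each row:
  row 0: 9 empty cells -> not full
  row 1: 0 empty cells -> FULL (clear)
  row 2: 3 empty cells -> not full
  row 3: 0 empty cells -> FULL (clear)
  row 4: 2 empty cells -> not full
  row 5: 0 empty cells -> FULL (clear)
  row 6: 5 empty cells -> not full
  row 7: 6 empty cells -> not full
  row 8: 0 empty cells -> FULL (clear)
  row 9: 4 empty cells -> not full
  row 10: 4 empty cells -> not full
Total rows cleared: 4

Answer: 4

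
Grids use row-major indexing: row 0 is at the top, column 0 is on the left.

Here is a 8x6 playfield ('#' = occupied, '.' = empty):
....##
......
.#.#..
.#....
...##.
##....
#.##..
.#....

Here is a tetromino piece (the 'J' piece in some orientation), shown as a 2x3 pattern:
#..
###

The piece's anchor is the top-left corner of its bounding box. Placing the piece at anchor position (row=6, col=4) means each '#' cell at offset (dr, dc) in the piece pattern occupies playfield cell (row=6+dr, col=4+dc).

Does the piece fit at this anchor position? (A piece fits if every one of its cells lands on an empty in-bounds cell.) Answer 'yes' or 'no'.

Check each piece cell at anchor (6, 4):
  offset (0,0) -> (6,4): empty -> OK
  offset (1,0) -> (7,4): empty -> OK
  offset (1,1) -> (7,5): empty -> OK
  offset (1,2) -> (7,6): out of bounds -> FAIL
All cells valid: no

Answer: no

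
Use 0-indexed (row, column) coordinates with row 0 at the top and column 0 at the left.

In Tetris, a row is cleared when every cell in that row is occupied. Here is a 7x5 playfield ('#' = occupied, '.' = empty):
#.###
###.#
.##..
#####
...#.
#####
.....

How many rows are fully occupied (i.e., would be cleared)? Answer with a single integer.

Check each row:
  row 0: 1 empty cell -> not full
  row 1: 1 empty cell -> not full
  row 2: 3 empty cells -> not full
  row 3: 0 empty cells -> FULL (clear)
  row 4: 4 empty cells -> not full
  row 5: 0 empty cells -> FULL (clear)
  row 6: 5 empty cells -> not full
Total rows cleared: 2

Answer: 2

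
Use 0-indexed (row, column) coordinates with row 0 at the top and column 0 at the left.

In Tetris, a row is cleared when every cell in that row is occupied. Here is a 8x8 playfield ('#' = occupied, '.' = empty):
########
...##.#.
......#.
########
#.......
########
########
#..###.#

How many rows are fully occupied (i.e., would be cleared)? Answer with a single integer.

Check each row:
  row 0: 0 empty cells -> FULL (clear)
  row 1: 5 empty cells -> not full
  row 2: 7 empty cells -> not full
  row 3: 0 empty cells -> FULL (clear)
  row 4: 7 empty cells -> not full
  row 5: 0 empty cells -> FULL (clear)
  row 6: 0 empty cells -> FULL (clear)
  row 7: 3 empty cells -> not full
Total rows cleared: 4

Answer: 4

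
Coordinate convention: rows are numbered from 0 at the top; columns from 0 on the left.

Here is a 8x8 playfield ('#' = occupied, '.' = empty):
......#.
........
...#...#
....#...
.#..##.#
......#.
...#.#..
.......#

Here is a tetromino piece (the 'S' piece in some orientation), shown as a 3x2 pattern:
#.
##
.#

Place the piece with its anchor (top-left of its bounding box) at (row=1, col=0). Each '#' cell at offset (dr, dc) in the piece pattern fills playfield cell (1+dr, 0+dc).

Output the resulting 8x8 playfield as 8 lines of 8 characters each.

Fill (1+0,0+0) = (1,0)
Fill (1+1,0+0) = (2,0)
Fill (1+1,0+1) = (2,1)
Fill (1+2,0+1) = (3,1)

Answer: ......#.
#.......
##.#...#
.#..#...
.#..##.#
......#.
...#.#..
.......#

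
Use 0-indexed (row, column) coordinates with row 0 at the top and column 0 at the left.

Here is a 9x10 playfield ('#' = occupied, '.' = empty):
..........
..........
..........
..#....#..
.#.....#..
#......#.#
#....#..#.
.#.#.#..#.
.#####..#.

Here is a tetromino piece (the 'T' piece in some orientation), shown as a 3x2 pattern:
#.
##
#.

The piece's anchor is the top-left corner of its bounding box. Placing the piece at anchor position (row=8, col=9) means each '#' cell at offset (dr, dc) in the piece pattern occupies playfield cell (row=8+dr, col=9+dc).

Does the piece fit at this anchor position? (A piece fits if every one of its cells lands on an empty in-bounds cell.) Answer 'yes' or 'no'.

Answer: no

Derivation:
Check each piece cell at anchor (8, 9):
  offset (0,0) -> (8,9): empty -> OK
  offset (1,0) -> (9,9): out of bounds -> FAIL
  offset (1,1) -> (9,10): out of bounds -> FAIL
  offset (2,0) -> (10,9): out of bounds -> FAIL
All cells valid: no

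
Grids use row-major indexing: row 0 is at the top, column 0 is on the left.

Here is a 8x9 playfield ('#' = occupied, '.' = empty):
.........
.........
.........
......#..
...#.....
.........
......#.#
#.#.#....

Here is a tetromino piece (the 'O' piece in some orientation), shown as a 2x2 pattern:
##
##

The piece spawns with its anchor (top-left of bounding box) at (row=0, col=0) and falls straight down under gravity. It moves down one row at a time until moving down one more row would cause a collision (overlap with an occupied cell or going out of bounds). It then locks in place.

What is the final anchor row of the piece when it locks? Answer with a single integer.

Spawn at (row=0, col=0). Try each row:
  row 0: fits
  row 1: fits
  row 2: fits
  row 3: fits
  row 4: fits
  row 5: fits
  row 6: blocked -> lock at row 5

Answer: 5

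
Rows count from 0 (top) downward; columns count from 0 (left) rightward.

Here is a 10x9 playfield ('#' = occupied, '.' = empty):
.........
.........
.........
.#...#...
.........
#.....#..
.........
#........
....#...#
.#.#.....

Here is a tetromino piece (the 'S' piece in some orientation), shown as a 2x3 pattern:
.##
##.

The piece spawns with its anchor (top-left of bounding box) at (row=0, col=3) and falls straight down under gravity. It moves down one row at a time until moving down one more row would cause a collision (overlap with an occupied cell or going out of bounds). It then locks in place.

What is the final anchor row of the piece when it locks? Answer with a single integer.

Answer: 2

Derivation:
Spawn at (row=0, col=3). Try each row:
  row 0: fits
  row 1: fits
  row 2: fits
  row 3: blocked -> lock at row 2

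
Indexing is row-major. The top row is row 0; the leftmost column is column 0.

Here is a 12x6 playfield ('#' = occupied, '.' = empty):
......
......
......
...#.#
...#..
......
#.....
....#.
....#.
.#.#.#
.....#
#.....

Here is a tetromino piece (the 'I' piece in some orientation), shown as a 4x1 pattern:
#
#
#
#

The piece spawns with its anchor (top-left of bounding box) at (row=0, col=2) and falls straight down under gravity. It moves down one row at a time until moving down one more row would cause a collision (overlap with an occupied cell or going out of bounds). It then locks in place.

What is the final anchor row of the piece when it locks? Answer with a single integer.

Answer: 8

Derivation:
Spawn at (row=0, col=2). Try each row:
  row 0: fits
  row 1: fits
  row 2: fits
  row 3: fits
  row 4: fits
  row 5: fits
  row 6: fits
  row 7: fits
  row 8: fits
  row 9: blocked -> lock at row 8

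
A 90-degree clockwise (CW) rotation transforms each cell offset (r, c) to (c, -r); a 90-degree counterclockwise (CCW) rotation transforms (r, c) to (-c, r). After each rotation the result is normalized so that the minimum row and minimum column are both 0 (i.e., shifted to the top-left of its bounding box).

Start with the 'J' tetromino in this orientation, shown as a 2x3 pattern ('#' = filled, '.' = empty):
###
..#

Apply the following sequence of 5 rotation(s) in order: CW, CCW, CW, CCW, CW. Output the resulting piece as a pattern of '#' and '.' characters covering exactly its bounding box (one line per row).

Start:
###
..#
After rotation 1 (CW):
.#
.#
##
After rotation 2 (CCW):
###
..#
After rotation 3 (CW):
.#
.#
##
After rotation 4 (CCW):
###
..#
After rotation 5 (CW):
.#
.#
##

Answer: .#
.#
##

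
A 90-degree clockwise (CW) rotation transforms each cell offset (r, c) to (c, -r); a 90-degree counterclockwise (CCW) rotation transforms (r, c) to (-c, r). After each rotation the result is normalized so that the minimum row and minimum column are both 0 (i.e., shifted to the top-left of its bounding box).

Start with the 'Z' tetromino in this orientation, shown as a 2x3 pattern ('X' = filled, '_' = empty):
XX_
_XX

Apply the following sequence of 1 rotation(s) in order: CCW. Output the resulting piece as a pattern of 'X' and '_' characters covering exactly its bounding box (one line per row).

Answer: _X
XX
X_

Derivation:
Start:
XX_
_XX
After rotation 1 (CCW):
_X
XX
X_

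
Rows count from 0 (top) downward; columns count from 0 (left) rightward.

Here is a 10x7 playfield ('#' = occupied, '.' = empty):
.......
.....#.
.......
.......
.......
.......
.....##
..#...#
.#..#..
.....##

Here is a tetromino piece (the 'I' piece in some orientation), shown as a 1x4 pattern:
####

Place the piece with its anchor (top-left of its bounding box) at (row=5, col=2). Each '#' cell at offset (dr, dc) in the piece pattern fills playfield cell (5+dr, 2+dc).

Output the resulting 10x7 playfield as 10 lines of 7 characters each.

Fill (5+0,2+0) = (5,2)
Fill (5+0,2+1) = (5,3)
Fill (5+0,2+2) = (5,4)
Fill (5+0,2+3) = (5,5)

Answer: .......
.....#.
.......
.......
.......
..####.
.....##
..#...#
.#..#..
.....##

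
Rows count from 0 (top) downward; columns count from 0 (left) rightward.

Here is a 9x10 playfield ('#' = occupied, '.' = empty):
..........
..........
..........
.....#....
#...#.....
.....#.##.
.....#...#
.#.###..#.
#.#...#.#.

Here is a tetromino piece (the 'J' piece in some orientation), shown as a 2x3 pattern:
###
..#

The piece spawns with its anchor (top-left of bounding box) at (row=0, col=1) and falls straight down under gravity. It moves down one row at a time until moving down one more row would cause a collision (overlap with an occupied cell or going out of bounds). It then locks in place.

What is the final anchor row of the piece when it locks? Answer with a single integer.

Answer: 5

Derivation:
Spawn at (row=0, col=1). Try each row:
  row 0: fits
  row 1: fits
  row 2: fits
  row 3: fits
  row 4: fits
  row 5: fits
  row 6: blocked -> lock at row 5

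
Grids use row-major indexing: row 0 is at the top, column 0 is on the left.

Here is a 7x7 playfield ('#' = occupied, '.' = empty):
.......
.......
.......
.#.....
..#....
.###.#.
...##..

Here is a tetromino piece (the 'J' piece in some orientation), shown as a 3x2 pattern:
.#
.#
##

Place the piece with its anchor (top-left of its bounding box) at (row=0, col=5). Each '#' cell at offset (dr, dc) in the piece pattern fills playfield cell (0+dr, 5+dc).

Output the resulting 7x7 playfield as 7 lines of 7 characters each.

Fill (0+0,5+1) = (0,6)
Fill (0+1,5+1) = (1,6)
Fill (0+2,5+0) = (2,5)
Fill (0+2,5+1) = (2,6)

Answer: ......#
......#
.....##
.#.....
..#....
.###.#.
...##..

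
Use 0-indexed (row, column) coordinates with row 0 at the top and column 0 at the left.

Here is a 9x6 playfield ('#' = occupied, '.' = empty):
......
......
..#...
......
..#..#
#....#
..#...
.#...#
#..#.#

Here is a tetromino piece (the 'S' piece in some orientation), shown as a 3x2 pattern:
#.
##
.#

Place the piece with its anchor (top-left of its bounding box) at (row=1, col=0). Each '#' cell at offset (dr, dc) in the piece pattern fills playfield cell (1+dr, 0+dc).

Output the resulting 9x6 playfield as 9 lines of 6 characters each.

Fill (1+0,0+0) = (1,0)
Fill (1+1,0+0) = (2,0)
Fill (1+1,0+1) = (2,1)
Fill (1+2,0+1) = (3,1)

Answer: ......
#.....
###...
.#....
..#..#
#....#
..#...
.#...#
#..#.#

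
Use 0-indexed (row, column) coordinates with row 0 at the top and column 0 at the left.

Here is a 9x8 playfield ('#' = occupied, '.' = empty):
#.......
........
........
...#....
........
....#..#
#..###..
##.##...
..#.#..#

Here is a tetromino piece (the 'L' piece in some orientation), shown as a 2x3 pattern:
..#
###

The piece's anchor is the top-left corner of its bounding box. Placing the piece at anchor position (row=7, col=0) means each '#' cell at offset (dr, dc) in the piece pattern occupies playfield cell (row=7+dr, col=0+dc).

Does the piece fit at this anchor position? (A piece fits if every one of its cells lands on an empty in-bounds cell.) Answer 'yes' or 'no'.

Check each piece cell at anchor (7, 0):
  offset (0,2) -> (7,2): empty -> OK
  offset (1,0) -> (8,0): empty -> OK
  offset (1,1) -> (8,1): empty -> OK
  offset (1,2) -> (8,2): occupied ('#') -> FAIL
All cells valid: no

Answer: no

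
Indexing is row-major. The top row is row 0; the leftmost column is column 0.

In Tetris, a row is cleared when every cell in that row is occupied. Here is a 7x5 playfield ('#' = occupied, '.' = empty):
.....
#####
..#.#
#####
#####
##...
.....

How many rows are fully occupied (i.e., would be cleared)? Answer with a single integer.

Answer: 3

Derivation:
Check each row:
  row 0: 5 empty cells -> not full
  row 1: 0 empty cells -> FULL (clear)
  row 2: 3 empty cells -> not full
  row 3: 0 empty cells -> FULL (clear)
  row 4: 0 empty cells -> FULL (clear)
  row 5: 3 empty cells -> not full
  row 6: 5 empty cells -> not full
Total rows cleared: 3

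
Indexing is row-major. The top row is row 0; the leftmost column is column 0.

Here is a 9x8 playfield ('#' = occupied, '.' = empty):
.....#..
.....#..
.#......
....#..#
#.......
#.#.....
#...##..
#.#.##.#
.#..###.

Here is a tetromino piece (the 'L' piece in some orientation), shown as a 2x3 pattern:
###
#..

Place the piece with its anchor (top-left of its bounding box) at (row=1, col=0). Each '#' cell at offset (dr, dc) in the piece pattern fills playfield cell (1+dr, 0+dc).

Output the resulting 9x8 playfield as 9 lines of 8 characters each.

Answer: .....#..
###..#..
##......
....#..#
#.......
#.#.....
#...##..
#.#.##.#
.#..###.

Derivation:
Fill (1+0,0+0) = (1,0)
Fill (1+0,0+1) = (1,1)
Fill (1+0,0+2) = (1,2)
Fill (1+1,0+0) = (2,0)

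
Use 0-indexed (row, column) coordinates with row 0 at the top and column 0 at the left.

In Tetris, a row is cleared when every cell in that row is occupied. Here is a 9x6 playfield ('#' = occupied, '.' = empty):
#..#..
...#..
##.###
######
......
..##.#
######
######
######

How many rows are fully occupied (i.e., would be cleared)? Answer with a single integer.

Check each row:
  row 0: 4 empty cells -> not full
  row 1: 5 empty cells -> not full
  row 2: 1 empty cell -> not full
  row 3: 0 empty cells -> FULL (clear)
  row 4: 6 empty cells -> not full
  row 5: 3 empty cells -> not full
  row 6: 0 empty cells -> FULL (clear)
  row 7: 0 empty cells -> FULL (clear)
  row 8: 0 empty cells -> FULL (clear)
Total rows cleared: 4

Answer: 4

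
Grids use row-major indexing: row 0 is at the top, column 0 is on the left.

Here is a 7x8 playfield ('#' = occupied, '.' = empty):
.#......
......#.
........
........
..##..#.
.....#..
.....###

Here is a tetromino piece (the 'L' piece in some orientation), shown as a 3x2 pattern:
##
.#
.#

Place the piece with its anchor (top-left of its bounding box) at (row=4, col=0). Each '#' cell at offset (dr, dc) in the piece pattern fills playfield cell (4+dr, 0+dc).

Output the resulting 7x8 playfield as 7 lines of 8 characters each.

Answer: .#......
......#.
........
........
####..#.
.#...#..
.#...###

Derivation:
Fill (4+0,0+0) = (4,0)
Fill (4+0,0+1) = (4,1)
Fill (4+1,0+1) = (5,1)
Fill (4+2,0+1) = (6,1)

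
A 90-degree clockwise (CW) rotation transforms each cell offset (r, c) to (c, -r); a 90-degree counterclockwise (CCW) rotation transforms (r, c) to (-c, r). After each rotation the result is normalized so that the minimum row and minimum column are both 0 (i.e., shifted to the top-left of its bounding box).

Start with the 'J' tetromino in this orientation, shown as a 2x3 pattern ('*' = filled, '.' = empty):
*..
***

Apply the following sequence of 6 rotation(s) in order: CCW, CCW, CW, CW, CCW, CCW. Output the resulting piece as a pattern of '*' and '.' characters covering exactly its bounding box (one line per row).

Start:
*..
***
After rotation 1 (CCW):
.*
.*
**
After rotation 2 (CCW):
***
..*
After rotation 3 (CW):
.*
.*
**
After rotation 4 (CW):
*..
***
After rotation 5 (CCW):
.*
.*
**
After rotation 6 (CCW):
***
..*

Answer: ***
..*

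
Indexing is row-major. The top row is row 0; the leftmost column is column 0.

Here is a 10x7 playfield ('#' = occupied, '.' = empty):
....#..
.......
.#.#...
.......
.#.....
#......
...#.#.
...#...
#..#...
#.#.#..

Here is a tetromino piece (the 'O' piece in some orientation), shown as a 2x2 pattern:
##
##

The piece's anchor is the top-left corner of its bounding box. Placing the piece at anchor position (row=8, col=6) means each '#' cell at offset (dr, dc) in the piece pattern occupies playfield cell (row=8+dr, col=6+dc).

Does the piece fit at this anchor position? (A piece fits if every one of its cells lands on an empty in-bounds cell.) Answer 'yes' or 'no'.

Answer: no

Derivation:
Check each piece cell at anchor (8, 6):
  offset (0,0) -> (8,6): empty -> OK
  offset (0,1) -> (8,7): out of bounds -> FAIL
  offset (1,0) -> (9,6): empty -> OK
  offset (1,1) -> (9,7): out of bounds -> FAIL
All cells valid: no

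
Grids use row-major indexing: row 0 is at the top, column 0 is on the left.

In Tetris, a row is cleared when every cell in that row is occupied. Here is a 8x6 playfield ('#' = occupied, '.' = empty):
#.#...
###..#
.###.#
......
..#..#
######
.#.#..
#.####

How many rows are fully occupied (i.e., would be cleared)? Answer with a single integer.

Check each row:
  row 0: 4 empty cells -> not full
  row 1: 2 empty cells -> not full
  row 2: 2 empty cells -> not full
  row 3: 6 empty cells -> not full
  row 4: 4 empty cells -> not full
  row 5: 0 empty cells -> FULL (clear)
  row 6: 4 empty cells -> not full
  row 7: 1 empty cell -> not full
Total rows cleared: 1

Answer: 1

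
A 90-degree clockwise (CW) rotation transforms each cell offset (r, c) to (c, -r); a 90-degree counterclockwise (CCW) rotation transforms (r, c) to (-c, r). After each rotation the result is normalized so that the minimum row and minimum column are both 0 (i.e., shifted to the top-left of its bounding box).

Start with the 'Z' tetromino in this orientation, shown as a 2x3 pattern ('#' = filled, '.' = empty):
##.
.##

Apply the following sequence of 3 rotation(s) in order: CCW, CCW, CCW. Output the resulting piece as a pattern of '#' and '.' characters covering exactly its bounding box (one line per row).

Answer: .#
##
#.

Derivation:
Start:
##.
.##
After rotation 1 (CCW):
.#
##
#.
After rotation 2 (CCW):
##.
.##
After rotation 3 (CCW):
.#
##
#.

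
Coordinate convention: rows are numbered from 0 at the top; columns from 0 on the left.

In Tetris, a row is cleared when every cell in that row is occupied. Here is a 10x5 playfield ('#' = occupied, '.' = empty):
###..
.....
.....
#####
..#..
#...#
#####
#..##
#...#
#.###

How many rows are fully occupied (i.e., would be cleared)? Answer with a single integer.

Answer: 2

Derivation:
Check each row:
  row 0: 2 empty cells -> not full
  row 1: 5 empty cells -> not full
  row 2: 5 empty cells -> not full
  row 3: 0 empty cells -> FULL (clear)
  row 4: 4 empty cells -> not full
  row 5: 3 empty cells -> not full
  row 6: 0 empty cells -> FULL (clear)
  row 7: 2 empty cells -> not full
  row 8: 3 empty cells -> not full
  row 9: 1 empty cell -> not full
Total rows cleared: 2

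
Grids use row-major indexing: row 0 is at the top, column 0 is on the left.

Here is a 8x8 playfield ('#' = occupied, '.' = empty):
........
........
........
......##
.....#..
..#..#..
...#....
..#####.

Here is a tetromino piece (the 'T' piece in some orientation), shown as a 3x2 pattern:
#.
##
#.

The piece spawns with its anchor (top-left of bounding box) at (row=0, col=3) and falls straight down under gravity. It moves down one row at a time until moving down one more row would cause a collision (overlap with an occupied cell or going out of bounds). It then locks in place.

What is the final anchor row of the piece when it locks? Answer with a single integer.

Answer: 3

Derivation:
Spawn at (row=0, col=3). Try each row:
  row 0: fits
  row 1: fits
  row 2: fits
  row 3: fits
  row 4: blocked -> lock at row 3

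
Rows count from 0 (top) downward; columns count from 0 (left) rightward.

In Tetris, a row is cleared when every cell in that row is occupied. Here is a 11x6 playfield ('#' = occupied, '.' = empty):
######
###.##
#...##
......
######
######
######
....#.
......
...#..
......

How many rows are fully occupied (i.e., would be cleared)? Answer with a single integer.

Check each row:
  row 0: 0 empty cells -> FULL (clear)
  row 1: 1 empty cell -> not full
  row 2: 3 empty cells -> not full
  row 3: 6 empty cells -> not full
  row 4: 0 empty cells -> FULL (clear)
  row 5: 0 empty cells -> FULL (clear)
  row 6: 0 empty cells -> FULL (clear)
  row 7: 5 empty cells -> not full
  row 8: 6 empty cells -> not full
  row 9: 5 empty cells -> not full
  row 10: 6 empty cells -> not full
Total rows cleared: 4

Answer: 4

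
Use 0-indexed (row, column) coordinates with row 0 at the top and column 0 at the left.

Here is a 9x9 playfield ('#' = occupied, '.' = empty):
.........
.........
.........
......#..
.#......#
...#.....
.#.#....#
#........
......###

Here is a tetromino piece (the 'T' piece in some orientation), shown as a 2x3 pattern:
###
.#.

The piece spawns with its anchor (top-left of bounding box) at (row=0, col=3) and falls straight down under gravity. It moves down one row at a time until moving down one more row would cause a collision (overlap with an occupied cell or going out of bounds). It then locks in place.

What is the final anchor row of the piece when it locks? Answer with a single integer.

Answer: 4

Derivation:
Spawn at (row=0, col=3). Try each row:
  row 0: fits
  row 1: fits
  row 2: fits
  row 3: fits
  row 4: fits
  row 5: blocked -> lock at row 4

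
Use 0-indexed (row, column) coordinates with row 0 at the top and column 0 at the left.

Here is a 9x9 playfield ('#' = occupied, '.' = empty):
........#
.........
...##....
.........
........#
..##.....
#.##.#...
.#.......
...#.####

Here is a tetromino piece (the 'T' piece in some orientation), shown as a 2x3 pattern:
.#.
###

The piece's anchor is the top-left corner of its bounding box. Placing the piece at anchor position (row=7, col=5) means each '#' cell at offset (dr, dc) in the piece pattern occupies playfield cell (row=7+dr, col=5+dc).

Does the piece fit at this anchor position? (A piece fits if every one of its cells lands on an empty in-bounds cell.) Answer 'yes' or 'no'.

Answer: no

Derivation:
Check each piece cell at anchor (7, 5):
  offset (0,1) -> (7,6): empty -> OK
  offset (1,0) -> (8,5): occupied ('#') -> FAIL
  offset (1,1) -> (8,6): occupied ('#') -> FAIL
  offset (1,2) -> (8,7): occupied ('#') -> FAIL
All cells valid: no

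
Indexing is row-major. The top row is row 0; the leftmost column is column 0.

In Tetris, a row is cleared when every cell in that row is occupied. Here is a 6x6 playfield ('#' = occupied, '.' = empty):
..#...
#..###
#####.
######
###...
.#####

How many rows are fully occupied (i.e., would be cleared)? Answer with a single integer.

Check each row:
  row 0: 5 empty cells -> not full
  row 1: 2 empty cells -> not full
  row 2: 1 empty cell -> not full
  row 3: 0 empty cells -> FULL (clear)
  row 4: 3 empty cells -> not full
  row 5: 1 empty cell -> not full
Total rows cleared: 1

Answer: 1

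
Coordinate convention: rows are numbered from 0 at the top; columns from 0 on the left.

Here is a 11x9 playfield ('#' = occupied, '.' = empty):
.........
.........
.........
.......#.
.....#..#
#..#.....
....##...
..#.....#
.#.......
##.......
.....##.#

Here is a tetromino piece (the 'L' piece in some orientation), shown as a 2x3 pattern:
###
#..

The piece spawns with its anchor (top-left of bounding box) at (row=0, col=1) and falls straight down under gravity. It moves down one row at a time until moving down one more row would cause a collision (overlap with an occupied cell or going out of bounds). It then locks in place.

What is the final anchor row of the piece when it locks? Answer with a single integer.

Spawn at (row=0, col=1). Try each row:
  row 0: fits
  row 1: fits
  row 2: fits
  row 3: fits
  row 4: fits
  row 5: blocked -> lock at row 4

Answer: 4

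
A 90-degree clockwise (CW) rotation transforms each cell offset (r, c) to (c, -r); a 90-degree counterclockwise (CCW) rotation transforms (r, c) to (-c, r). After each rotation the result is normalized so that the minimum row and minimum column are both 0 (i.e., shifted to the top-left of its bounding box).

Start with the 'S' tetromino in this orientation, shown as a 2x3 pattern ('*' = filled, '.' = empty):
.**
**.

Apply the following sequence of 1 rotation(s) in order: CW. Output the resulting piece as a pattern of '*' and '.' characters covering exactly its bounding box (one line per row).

Start:
.**
**.
After rotation 1 (CW):
*.
**
.*

Answer: *.
**
.*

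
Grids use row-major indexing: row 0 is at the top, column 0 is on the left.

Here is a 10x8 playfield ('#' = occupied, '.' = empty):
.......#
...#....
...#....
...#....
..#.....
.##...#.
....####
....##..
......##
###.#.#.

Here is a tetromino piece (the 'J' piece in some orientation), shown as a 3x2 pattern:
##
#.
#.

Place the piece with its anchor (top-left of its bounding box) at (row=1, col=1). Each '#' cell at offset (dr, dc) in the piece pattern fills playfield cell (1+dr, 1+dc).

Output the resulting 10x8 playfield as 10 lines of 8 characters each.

Answer: .......#
.###....
.#.#....
.#.#....
..#.....
.##...#.
....####
....##..
......##
###.#.#.

Derivation:
Fill (1+0,1+0) = (1,1)
Fill (1+0,1+1) = (1,2)
Fill (1+1,1+0) = (2,1)
Fill (1+2,1+0) = (3,1)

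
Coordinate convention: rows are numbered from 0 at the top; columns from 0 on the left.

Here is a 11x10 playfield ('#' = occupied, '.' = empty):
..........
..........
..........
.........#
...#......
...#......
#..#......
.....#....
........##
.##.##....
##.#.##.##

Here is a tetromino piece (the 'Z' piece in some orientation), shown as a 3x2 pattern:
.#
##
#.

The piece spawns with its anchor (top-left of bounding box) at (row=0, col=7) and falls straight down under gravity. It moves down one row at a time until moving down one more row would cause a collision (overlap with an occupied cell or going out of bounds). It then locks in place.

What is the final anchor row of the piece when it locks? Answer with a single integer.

Spawn at (row=0, col=7). Try each row:
  row 0: fits
  row 1: fits
  row 2: fits
  row 3: fits
  row 4: fits
  row 5: fits
  row 6: fits
  row 7: blocked -> lock at row 6

Answer: 6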